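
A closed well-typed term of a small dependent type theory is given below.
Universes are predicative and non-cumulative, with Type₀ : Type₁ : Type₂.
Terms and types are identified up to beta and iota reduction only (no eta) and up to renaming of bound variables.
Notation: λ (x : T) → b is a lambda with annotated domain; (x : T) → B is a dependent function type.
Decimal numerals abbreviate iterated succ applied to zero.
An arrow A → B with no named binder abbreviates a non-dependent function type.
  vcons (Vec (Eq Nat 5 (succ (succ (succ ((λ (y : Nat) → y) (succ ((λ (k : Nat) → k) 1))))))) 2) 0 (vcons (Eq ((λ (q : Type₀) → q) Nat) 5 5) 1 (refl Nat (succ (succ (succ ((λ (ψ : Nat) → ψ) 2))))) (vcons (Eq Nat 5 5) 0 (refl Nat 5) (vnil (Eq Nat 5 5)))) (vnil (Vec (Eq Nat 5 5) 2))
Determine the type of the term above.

type:
  Vec (Vec (Eq Nat 5 5) 2) 1


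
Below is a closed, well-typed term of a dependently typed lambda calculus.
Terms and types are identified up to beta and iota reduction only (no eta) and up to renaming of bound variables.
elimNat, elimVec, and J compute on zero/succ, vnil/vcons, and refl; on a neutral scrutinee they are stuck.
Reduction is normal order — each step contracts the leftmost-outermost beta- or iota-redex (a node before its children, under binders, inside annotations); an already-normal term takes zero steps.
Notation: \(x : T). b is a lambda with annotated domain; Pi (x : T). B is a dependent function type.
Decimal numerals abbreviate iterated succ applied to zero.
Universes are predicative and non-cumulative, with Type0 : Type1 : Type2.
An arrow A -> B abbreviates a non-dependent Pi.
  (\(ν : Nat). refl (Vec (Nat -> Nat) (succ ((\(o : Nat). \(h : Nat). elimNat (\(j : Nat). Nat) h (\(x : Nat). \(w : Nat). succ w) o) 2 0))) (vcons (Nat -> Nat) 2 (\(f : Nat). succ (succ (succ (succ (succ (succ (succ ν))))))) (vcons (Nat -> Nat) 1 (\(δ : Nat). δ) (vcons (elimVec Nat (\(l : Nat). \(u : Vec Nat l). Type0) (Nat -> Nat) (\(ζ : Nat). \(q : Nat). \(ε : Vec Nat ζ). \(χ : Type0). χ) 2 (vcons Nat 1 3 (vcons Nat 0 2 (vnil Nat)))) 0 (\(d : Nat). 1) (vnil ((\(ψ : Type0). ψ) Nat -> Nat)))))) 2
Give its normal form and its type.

resulting normal form:
  refl (Vec (Nat -> Nat) 3) (vcons (Nat -> Nat) 2 (\(ν : Nat). 9) (vcons (Nat -> Nat) 1 (\(o : Nat). o) (vcons (Nat -> Nat) 0 (\(h : Nat). 1) (vnil (Nat -> Nat)))))
inferred type:
  Eq (Vec (Nat -> Nat) 3) (vcons (Nat -> Nat) 2 (\(ν : Nat). 9) (vcons (Nat -> Nat) 1 (\(o : Nat). o) (vcons (Nat -> Nat) 0 (\(h : Nat). 1) (vnil (Nat -> Nat))))) (vcons (Nat -> Nat) 2 (\(j : Nat). 9) (vcons (Nat -> Nat) 1 (\(x : Nat). x) (vcons (Nat -> Nat) 0 (\(w : Nat). 1) (vnil (Nat -> Nat)))))


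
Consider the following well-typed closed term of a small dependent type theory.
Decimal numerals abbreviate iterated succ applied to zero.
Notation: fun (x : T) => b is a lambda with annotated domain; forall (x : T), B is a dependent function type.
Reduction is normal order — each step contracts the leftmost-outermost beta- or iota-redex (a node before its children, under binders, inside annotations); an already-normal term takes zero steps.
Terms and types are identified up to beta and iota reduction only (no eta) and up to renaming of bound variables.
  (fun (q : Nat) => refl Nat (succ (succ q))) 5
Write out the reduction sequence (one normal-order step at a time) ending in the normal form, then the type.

normal-order reduction sequence:
  (fun (q : Nat) => refl Nat (succ (succ q))) 5
  ~> refl Nat 7
type:
  Eq Nat 7 7


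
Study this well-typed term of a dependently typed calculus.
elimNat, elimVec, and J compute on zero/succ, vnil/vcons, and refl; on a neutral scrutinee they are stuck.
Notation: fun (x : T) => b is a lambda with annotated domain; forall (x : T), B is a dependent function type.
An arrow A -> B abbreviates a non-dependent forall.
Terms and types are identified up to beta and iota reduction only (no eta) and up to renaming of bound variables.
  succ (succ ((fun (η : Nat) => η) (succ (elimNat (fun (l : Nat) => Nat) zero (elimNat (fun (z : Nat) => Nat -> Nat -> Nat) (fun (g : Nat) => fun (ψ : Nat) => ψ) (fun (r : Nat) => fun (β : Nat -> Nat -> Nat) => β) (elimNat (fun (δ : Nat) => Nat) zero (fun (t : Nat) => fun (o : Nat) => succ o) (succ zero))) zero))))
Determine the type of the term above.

the term's type:
  Nat


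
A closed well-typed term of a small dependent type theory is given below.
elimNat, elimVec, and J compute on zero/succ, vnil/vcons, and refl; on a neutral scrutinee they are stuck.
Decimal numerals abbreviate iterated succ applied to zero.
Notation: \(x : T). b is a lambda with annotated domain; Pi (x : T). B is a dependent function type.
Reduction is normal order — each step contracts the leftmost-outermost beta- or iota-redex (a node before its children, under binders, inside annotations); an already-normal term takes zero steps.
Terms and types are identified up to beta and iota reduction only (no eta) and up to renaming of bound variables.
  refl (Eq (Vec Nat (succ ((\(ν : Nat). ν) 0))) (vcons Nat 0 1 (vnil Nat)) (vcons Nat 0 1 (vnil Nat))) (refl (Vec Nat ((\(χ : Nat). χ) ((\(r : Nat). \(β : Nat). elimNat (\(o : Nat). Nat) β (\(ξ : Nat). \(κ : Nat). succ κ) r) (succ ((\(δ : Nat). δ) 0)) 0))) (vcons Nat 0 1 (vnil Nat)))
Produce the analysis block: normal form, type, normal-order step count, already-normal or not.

resulting normal form:
  refl (Eq (Vec Nat 1) (vcons Nat 0 1 (vnil Nat)) (vcons Nat 0 1 (vnil Nat))) (refl (Vec Nat 1) (vcons Nat 0 1 (vnil Nat)))
inferred type:
  Eq (Eq (Vec Nat 1) (vcons Nat 0 1 (vnil Nat)) (vcons Nat 0 1 (vnil Nat))) (refl (Vec Nat 1) (vcons Nat 0 1 (vnil Nat))) (refl (Vec Nat 1) (vcons Nat 0 1 (vnil Nat)))
normal-order step count: 9
started in normal form: no
first redex: a beta-redex


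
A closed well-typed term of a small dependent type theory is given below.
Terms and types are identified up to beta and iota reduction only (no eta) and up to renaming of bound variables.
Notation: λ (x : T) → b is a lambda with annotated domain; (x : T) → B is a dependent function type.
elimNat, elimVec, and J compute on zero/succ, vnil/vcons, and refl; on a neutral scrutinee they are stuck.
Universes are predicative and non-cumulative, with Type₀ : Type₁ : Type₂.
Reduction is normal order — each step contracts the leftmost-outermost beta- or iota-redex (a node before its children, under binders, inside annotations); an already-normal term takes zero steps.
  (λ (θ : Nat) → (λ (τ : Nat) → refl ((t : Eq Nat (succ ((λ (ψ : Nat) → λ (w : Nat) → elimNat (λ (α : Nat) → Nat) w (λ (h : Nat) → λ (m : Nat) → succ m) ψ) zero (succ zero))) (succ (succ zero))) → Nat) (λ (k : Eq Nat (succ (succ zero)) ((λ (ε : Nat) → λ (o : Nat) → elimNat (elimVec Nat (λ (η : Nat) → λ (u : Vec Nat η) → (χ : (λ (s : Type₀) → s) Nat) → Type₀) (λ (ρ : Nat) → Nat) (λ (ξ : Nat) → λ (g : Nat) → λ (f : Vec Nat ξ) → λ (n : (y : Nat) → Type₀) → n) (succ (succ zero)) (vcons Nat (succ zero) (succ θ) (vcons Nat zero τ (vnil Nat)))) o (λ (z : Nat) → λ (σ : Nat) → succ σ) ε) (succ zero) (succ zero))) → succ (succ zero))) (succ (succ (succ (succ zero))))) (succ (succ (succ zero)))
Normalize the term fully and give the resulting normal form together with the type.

resulting normal form:
  refl ((θ : Eq Nat (succ (succ zero)) (succ (succ zero))) → Nat) (λ (τ : Eq Nat (succ (succ zero)) (succ (succ zero))) → succ (succ zero))
the term's type:
  Eq ((θ : Eq Nat (succ (succ zero)) (succ (succ zero))) → Nat) (λ (τ : Eq Nat (succ (succ zero)) (succ (succ zero))) → succ (succ zero)) (λ (t : Eq Nat (succ (succ zero)) (succ (succ zero))) → succ (succ zero))
observation: the term reaches its normal form after 11 normal-order steps.


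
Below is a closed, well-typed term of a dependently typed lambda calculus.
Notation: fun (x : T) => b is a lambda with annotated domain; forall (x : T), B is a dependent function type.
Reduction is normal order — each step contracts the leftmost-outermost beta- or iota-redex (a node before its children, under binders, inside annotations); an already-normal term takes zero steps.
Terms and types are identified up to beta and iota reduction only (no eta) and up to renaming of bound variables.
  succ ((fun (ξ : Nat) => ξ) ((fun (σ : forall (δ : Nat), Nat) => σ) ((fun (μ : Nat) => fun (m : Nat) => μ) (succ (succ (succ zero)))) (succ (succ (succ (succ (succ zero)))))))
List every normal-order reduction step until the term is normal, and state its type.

reduction (normal order):
  succ ((fun (ξ : Nat) => ξ) ((fun (σ : forall (δ : Nat), Nat) => σ) ((fun (μ : Nat) => fun (m : Nat) => μ) (succ (succ (succ zero)))) (succ (succ (succ (succ (succ zero)))))))
  ~> succ ((fun (ξ : forall (σ : Nat), Nat) => ξ) ((fun (δ : Nat) => fun (μ : Nat) => δ) (succ (succ (succ zero)))) (succ (succ (succ (succ (succ zero))))))
  ~> succ ((fun (ξ : Nat) => fun (σ : Nat) => ξ) (succ (succ (succ zero))) (succ (succ (succ (succ (succ zero))))))
  ~> succ ((fun (ξ : Nat) => succ (succ (succ zero))) (succ (succ (succ (succ (succ zero))))))
  ~> succ (succ (succ (succ zero)))
inferred type:
  Nat


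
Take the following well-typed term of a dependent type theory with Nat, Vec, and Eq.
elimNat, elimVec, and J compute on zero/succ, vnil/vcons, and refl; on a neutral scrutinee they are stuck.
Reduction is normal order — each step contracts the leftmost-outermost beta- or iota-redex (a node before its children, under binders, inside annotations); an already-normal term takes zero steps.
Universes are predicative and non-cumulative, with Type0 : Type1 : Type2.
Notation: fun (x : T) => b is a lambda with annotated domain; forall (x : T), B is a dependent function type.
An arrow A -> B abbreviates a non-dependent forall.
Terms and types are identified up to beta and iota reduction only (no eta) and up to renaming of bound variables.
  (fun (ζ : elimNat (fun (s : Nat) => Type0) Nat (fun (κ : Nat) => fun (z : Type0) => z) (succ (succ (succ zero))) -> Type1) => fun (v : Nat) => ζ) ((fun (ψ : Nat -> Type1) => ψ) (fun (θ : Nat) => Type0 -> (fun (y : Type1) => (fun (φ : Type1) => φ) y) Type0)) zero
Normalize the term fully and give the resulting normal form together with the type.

reduced normal form:
  fun (ζ : Nat) => Type0 -> Type0
type:
  Nat -> Type1


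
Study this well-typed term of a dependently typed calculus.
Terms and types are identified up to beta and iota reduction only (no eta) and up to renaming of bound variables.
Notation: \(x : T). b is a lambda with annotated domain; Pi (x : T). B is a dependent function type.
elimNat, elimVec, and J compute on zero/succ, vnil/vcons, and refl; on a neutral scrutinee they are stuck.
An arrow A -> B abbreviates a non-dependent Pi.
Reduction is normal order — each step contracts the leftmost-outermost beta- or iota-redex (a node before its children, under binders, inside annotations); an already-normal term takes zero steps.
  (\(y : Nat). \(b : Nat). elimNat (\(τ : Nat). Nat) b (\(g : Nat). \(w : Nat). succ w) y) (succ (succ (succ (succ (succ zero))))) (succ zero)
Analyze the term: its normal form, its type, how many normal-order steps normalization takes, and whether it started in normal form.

resulting normal form:
  succ (succ (succ (succ (succ (succ zero)))))
type:
  Nat
normal-order step count: 18
started in normal form: no
first contracted redex: a beta-redex


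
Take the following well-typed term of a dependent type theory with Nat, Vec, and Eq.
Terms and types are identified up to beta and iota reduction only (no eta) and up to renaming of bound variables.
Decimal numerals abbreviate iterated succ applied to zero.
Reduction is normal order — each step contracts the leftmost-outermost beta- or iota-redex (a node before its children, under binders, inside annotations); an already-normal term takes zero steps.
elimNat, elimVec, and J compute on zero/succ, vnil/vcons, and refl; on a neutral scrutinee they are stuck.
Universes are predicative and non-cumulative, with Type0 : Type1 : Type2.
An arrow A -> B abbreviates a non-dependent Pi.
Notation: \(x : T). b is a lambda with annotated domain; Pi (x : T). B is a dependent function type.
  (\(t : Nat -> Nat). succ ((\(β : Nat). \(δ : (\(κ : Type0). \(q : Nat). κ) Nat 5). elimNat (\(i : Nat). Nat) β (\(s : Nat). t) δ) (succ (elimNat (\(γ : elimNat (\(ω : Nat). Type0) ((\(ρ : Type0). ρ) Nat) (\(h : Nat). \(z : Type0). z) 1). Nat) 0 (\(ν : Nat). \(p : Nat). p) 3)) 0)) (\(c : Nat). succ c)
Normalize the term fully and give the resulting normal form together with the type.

resulting normal form:
  2
inferred type:
  Nat
observation: the term reaches its normal form after 14 normal-order steps.


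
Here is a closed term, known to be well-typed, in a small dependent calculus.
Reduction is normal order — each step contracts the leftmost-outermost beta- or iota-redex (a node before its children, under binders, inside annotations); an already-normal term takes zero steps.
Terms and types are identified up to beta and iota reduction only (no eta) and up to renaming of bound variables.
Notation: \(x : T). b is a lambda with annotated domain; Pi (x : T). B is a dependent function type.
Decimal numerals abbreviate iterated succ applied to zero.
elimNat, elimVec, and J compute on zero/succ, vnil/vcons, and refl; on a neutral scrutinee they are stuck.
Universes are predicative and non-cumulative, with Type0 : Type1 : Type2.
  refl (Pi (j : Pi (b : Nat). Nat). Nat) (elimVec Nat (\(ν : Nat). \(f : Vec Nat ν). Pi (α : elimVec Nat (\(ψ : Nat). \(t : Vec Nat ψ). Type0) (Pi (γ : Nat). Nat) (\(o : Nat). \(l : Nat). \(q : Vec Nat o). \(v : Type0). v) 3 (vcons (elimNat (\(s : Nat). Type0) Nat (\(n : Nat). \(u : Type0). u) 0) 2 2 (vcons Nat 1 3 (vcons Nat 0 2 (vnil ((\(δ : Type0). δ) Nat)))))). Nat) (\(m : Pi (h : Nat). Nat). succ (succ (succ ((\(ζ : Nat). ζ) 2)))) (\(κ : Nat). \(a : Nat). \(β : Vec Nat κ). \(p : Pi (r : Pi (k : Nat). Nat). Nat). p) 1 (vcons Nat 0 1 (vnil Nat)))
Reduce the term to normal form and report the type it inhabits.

reduced normal form:
  refl (Pi (j : Pi (b : Nat). Nat). Nat) (\(ν : Pi (f : Nat). Nat). 5)
type:
  Eq (Pi (j : Pi (b : Nat). Nat). Nat) (\(ν : Pi (f : Nat). Nat). 5) (\(α : Pi (ψ : Nat). Nat). 5)
observation: reduction starts at an elimVec iota-redex, and 7 normal-order steps reach the normal form.


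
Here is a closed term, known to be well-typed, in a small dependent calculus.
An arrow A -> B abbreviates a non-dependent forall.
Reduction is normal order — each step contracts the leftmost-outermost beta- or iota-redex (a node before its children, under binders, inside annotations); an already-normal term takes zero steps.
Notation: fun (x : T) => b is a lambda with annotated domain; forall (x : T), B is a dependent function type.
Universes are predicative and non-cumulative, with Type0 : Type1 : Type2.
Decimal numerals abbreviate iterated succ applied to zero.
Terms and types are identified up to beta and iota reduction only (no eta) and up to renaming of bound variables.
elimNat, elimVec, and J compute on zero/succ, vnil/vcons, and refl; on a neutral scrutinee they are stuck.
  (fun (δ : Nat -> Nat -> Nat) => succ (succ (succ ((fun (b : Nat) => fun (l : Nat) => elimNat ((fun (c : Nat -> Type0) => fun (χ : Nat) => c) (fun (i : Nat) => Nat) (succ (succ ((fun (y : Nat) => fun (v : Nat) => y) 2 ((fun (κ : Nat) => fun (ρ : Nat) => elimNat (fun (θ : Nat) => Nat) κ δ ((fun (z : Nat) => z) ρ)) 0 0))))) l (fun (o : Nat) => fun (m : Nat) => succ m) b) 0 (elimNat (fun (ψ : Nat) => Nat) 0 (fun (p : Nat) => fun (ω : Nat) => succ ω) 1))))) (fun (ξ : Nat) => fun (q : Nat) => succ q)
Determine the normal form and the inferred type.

normal form:
  4
inferred type:
  Nat


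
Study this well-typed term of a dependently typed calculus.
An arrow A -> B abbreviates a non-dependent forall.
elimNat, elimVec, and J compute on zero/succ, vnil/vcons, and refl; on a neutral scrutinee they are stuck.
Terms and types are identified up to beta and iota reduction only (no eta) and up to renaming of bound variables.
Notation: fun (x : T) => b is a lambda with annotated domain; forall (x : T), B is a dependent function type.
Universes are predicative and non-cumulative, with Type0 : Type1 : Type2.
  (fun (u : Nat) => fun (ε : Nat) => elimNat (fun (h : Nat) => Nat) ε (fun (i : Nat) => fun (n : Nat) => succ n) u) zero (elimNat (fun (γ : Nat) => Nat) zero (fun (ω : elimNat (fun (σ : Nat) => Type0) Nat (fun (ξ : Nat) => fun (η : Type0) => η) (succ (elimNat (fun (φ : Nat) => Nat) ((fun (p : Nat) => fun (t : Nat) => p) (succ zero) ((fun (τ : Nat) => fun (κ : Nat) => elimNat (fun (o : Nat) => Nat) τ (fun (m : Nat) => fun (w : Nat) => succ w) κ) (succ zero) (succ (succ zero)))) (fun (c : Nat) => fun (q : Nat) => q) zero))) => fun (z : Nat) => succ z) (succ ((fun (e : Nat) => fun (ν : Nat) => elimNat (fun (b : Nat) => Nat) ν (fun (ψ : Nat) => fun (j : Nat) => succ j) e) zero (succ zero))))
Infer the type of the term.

type:
  Nat


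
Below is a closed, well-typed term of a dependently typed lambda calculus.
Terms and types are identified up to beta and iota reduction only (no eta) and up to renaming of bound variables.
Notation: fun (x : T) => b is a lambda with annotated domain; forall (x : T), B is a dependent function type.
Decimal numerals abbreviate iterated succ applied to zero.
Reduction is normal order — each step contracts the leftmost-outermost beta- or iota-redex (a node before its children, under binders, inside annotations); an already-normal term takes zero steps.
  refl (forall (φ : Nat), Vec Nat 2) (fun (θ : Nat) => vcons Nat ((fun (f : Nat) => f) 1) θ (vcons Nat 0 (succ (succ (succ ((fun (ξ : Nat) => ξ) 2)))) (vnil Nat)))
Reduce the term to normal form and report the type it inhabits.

normal form:
  refl (forall (φ : Nat), Vec Nat 2) (fun (θ : Nat) => vcons Nat 1 θ (vcons Nat 0 5 (vnil Nat)))
type:
  Eq (forall (φ : Nat), Vec Nat 2) (fun (θ : Nat) => vcons Nat 1 θ (vcons Nat 0 5 (vnil Nat))) (fun (f : Nat) => vcons Nat 1 f (vcons Nat 0 5 (vnil Nat)))
observation: the first redex contracted is a beta-redex; the normal form is reached in 2 normal-order steps.


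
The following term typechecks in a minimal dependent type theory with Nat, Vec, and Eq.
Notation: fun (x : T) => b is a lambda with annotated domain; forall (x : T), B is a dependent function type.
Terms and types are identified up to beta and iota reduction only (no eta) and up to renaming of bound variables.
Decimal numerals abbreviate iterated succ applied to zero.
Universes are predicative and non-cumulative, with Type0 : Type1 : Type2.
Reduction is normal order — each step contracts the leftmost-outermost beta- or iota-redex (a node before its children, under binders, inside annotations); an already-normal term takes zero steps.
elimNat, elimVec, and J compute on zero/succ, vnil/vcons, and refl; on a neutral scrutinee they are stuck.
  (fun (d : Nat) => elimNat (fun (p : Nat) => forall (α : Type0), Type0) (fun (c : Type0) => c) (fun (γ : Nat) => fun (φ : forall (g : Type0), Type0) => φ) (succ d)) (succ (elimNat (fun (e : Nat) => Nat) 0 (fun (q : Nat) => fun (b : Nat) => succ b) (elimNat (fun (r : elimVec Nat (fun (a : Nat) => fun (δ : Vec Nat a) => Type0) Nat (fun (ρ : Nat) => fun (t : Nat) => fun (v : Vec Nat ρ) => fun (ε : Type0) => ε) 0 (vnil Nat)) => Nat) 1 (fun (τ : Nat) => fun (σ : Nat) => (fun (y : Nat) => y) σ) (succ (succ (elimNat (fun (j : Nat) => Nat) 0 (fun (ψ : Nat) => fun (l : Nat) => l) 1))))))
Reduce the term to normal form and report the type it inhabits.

reduced normal form:
  fun (d : Type0) => d
inferred type:
  forall (d : Type0), Type0


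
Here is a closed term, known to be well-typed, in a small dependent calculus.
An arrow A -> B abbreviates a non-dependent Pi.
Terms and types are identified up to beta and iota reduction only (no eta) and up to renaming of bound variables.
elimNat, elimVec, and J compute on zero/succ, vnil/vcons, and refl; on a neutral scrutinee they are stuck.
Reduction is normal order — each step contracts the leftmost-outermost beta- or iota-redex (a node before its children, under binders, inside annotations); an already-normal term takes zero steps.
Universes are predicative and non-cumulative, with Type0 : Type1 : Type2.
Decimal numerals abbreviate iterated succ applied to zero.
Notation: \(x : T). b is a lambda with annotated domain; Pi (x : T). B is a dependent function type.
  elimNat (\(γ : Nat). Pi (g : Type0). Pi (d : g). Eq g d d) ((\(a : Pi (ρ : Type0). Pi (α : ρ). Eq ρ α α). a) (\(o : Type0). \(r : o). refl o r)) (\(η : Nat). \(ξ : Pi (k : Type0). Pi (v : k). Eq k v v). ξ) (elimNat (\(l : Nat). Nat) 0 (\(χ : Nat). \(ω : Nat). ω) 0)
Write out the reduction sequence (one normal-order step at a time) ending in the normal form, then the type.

normal-order reduction sequence:
  elimNat (\(γ : Nat). Pi (g : Type0). Pi (d : g). Eq g d d) ((\(a : Pi (ρ : Type0). Pi (α : ρ). Eq ρ α α). a) (\(o : Type0). \(r : o). refl o r)) (\(η : Nat). \(ξ : Pi (k : Type0). Pi (v : k). Eq k v v). ξ) (elimNat (\(l : Nat). Nat) 0 (\(χ : Nat). \(ω : Nat). ω) 0)
  ~> elimNat (\(γ : Nat). Pi (g : Type0). Pi (d : g). Eq g d d) (\(a : Type0). \(ρ : a). refl a ρ) (\(α : Nat). \(o : Pi (r : Type0). Pi (η : r). Eq r η η). o) (elimNat (\(ξ : Nat). Nat) 0 (\(k : Nat). \(v : Nat). v) 0)
  ~> elimNat (\(γ : Nat). Pi (g : Type0). Pi (d : g). Eq g d d) (\(a : Type0). \(ρ : a). refl a ρ) (\(α : Nat). \(o : Pi (r : Type0). Pi (η : r). Eq r η η). o) 0
  ~> \(γ : Type0). \(g : γ). refl γ g
the term's type:
  Pi (γ : Type0). Pi (g : γ). Eq γ g g


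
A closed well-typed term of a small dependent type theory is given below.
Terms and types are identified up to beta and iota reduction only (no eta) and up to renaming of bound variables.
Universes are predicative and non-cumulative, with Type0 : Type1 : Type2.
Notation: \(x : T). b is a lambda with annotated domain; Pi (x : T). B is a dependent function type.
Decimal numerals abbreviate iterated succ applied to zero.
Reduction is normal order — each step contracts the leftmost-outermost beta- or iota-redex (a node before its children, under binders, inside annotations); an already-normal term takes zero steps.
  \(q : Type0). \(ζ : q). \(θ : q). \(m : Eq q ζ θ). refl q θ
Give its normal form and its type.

reduced normal form:
  \(q : Type0). \(ζ : q). \(θ : q). \(m : Eq q ζ θ). refl q θ
inferred type:
  Pi (q : Type0). Pi (ζ : q). Pi (θ : q). Pi (m : Eq q ζ θ). Eq q θ θ
observation: the term is already in normal form.


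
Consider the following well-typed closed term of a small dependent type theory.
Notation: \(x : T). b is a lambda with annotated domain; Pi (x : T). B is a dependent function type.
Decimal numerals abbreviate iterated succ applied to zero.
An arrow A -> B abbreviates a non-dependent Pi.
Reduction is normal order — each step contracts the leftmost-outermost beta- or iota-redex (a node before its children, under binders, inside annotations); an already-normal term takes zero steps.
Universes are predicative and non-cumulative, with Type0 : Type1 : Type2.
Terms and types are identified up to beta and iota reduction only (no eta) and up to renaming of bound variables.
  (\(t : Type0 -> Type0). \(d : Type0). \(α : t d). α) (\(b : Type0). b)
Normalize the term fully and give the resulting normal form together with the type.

resulting normal form:
  \(t : Type0). \(d : t). d
type:
  Pi (t : Type0). t -> t


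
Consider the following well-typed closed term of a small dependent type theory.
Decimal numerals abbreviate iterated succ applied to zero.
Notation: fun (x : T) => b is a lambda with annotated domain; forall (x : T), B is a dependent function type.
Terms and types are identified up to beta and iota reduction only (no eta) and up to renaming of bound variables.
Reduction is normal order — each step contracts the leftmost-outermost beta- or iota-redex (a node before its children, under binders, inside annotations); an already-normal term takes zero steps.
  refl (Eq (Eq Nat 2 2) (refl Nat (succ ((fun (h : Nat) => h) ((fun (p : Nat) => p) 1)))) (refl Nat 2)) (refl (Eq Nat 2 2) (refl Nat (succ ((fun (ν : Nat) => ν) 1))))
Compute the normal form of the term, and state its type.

reduced normal form:
  refl (Eq (Eq Nat 2 2) (refl Nat 2) (refl Nat 2)) (refl (Eq Nat 2 2) (refl Nat 2))
the term's type:
  Eq (Eq (Eq Nat 2 2) (refl Nat 2) (refl Nat 2)) (refl (Eq Nat 2 2) (refl Nat 2)) (refl (Eq Nat 2 2) (refl Nat 2))
observation: reduction starts at a beta-redex, and 3 normal-order steps reach the normal form.


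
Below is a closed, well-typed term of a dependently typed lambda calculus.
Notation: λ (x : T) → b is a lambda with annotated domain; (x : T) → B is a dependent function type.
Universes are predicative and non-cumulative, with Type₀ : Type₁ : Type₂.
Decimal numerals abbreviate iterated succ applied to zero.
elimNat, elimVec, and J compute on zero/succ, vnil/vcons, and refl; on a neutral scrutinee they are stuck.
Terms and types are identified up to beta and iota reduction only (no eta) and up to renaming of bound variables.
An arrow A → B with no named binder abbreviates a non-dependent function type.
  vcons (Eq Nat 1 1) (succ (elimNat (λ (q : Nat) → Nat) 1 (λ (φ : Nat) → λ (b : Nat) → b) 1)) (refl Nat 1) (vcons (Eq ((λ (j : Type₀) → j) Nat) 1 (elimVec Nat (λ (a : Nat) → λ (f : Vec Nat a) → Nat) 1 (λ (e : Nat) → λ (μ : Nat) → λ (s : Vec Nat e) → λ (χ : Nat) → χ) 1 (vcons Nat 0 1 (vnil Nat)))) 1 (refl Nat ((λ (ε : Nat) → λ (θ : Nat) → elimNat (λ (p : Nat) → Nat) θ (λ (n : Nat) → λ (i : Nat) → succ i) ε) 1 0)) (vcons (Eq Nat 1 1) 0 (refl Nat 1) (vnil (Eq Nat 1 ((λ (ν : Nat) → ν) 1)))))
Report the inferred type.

the term's type:
  Vec (Eq Nat 1 1) 3


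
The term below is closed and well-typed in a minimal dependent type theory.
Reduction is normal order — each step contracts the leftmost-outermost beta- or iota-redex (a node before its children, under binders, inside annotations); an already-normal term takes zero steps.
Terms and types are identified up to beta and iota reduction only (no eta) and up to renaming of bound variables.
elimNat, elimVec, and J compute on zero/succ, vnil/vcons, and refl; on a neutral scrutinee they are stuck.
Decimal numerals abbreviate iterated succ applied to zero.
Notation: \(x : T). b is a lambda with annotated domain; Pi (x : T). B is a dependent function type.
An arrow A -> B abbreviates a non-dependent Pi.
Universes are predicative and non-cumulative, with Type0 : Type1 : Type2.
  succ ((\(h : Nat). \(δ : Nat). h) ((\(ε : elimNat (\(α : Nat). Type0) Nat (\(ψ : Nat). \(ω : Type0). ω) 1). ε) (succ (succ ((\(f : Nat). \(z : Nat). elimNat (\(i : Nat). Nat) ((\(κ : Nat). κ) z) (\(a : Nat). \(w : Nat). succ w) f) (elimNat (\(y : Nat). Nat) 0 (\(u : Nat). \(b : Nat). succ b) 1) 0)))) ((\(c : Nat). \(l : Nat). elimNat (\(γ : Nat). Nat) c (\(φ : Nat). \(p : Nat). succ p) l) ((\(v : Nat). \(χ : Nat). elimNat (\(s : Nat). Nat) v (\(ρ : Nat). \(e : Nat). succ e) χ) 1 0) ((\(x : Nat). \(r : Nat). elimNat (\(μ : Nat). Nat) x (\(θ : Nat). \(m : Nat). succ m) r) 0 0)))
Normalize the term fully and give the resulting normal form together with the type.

resulting normal form:
  4
type:
  Nat
observation: the first redex contracted is a beta-redex; the normal form is reached in 14 normal-order steps.


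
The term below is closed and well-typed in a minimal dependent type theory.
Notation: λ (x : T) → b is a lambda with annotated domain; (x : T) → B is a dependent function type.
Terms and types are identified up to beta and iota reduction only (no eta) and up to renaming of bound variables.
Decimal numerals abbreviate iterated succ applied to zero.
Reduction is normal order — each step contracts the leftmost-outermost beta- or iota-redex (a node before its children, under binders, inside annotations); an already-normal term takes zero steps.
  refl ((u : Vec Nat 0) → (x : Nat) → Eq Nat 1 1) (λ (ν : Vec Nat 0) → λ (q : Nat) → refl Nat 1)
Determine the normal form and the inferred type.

normal form:
  refl ((u : Vec Nat 0) → (x : Nat) → Eq Nat 1 1) (λ (ν : Vec Nat 0) → λ (q : Nat) → refl Nat 1)
inferred type:
  Eq ((u : Vec Nat 0) → (x : Nat) → Eq Nat 1 1) (λ (ν : Vec Nat 0) → λ (q : Nat) → refl Nat 1) (λ (m : Vec Nat 0) → λ (f : Nat) → refl Nat 1)
observation: no redex remains anywhere in the term; it is its own normal form.


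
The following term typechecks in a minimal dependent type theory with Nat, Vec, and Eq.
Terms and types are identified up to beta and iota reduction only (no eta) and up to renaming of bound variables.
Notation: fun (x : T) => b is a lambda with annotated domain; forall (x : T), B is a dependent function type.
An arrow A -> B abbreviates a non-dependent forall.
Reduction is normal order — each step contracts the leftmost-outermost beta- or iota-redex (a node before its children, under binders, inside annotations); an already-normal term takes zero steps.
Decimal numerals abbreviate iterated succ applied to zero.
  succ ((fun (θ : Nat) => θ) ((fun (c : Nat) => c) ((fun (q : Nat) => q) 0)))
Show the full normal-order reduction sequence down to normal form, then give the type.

reduction (normal order):
  succ ((fun (θ : Nat) => θ) ((fun (c : Nat) => c) ((fun (q : Nat) => q) 0)))
  ~> succ ((fun (θ : Nat) => θ) ((fun (c : Nat) => c) 0))
  ~> succ ((fun (θ : Nat) => θ) 0)
  ~> 1
inferred type:
  Nat


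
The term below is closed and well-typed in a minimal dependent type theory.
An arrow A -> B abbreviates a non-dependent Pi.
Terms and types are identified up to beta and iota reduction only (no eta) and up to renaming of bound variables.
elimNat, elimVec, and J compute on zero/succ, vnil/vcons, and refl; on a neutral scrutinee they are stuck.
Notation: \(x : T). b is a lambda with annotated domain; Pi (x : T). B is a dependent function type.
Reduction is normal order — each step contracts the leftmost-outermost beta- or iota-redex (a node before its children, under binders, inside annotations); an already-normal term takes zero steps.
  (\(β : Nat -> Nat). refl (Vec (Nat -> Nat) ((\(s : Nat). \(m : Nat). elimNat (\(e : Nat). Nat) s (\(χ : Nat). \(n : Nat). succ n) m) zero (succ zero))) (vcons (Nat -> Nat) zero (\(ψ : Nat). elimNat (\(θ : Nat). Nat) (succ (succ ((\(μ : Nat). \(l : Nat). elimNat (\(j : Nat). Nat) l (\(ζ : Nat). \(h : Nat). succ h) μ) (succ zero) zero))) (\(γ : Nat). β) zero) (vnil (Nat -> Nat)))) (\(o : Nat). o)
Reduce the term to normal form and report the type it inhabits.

normal form:
  refl (Vec (Nat -> Nat) (succ zero)) (vcons (Nat -> Nat) zero (\(β : Nat). succ (succ (succ zero))) (vnil (Nat -> Nat)))
inferred type:
  Eq (Vec (Nat -> Nat) (succ zero)) (vcons (Nat -> Nat) zero (\(β : Nat). succ (succ (succ zero))) (vnil (Nat -> Nat))) (vcons (Nat -> Nat) zero (\(s : Nat). succ (succ (succ zero))) (vnil (Nat -> Nat)))
observation: the leftmost-outermost redex is a beta-redex, and normalization takes 14 steps.


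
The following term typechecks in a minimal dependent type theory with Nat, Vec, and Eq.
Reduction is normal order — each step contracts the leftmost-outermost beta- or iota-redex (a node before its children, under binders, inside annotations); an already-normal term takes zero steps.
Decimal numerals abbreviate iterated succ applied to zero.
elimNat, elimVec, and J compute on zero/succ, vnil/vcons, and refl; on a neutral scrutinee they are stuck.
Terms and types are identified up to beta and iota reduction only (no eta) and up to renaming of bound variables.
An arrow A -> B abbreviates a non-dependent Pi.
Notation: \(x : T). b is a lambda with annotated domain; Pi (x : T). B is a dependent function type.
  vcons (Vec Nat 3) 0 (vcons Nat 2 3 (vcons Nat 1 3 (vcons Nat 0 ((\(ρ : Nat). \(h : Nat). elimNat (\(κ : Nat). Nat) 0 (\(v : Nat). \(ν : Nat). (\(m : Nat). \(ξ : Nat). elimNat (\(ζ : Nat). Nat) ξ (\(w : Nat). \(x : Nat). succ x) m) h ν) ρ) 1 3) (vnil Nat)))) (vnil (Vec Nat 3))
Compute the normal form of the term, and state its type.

reduced normal form:
  vcons (Vec Nat 3) 0 (vcons Nat 2 3 (vcons Nat 1 3 (vcons Nat 0 3 (vnil Nat)))) (vnil (Vec Nat 3))
the term's type:
  Vec (Vec Nat 3) 1
observation: contracting a beta-redex first, the term normalizes in 18 steps.


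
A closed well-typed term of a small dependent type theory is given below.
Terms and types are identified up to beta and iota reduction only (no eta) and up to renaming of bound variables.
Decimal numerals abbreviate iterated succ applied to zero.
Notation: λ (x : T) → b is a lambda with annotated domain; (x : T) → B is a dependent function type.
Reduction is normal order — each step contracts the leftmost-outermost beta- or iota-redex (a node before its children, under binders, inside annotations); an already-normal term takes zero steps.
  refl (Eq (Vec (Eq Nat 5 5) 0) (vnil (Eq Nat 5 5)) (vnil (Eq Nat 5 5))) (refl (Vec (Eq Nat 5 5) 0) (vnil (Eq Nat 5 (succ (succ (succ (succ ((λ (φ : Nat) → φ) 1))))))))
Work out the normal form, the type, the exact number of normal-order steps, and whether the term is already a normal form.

resulting normal form:
  refl (Eq (Vec (Eq Nat 5 5) 0) (vnil (Eq Nat 5 5)) (vnil (Eq Nat 5 5))) (refl (Vec (Eq Nat 5 5) 0) (vnil (Eq Nat 5 5)))
inferred type:
  Eq (Eq (Vec (Eq Nat 5 5) 0) (vnil (Eq Nat 5 5)) (vnil (Eq Nat 5 5))) (refl (Vec (Eq Nat 5 5) 0) (vnil (Eq Nat 5 5))) (refl (Vec (Eq Nat 5 5) 0) (vnil (Eq Nat 5 5)))
reduction steps (normal order): 1
term was already normal: no
first contracted redex: a beta-redex


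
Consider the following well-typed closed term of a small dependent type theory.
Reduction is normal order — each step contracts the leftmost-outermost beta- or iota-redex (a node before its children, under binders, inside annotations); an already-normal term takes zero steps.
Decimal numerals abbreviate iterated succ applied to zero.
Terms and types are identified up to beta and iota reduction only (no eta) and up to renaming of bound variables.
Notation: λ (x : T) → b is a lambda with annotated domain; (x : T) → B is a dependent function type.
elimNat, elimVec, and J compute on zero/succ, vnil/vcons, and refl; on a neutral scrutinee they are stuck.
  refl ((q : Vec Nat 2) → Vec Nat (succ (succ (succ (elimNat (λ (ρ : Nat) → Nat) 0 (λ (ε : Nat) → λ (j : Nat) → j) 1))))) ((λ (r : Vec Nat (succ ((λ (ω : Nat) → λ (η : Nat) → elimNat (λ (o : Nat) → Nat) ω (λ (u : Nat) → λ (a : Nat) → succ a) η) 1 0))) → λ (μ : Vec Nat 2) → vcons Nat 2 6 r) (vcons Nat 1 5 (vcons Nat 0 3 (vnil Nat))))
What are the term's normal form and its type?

normal form:
  refl ((q : Vec Nat 2) → Vec Nat 3) (λ (ρ : Vec Nat 2) → vcons Nat 2 6 (vcons Nat 1 5 (vcons Nat 0 3 (vnil Nat))))
type:
  Eq ((q : Vec Nat 2) → Vec Nat 3) (λ (ρ : Vec Nat 2) → vcons Nat 2 6 (vcons Nat 1 5 (vcons Nat 0 3 (vnil Nat)))) (λ (ε : Vec Nat 2) → vcons Nat 2 6 (vcons Nat 1 5 (vcons Nat 0 3 (vnil Nat))))
observation: 5 normal-order steps separate the term from its normal form.


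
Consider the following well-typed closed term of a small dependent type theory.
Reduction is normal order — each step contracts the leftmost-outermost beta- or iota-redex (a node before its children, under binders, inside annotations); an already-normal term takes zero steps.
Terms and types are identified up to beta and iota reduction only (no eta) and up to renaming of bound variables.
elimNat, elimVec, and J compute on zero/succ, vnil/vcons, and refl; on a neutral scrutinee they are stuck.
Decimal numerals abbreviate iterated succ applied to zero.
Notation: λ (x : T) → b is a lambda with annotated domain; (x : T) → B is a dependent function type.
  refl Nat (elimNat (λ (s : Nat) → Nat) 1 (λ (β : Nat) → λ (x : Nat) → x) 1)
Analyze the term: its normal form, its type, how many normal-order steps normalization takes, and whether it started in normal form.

reduced normal form:
  refl Nat 1
the term's type:
  Eq Nat 1 1
steps to reach normal form (normal order): 4
term was already normal: no
first contracted redex: an elimNat iota-redex


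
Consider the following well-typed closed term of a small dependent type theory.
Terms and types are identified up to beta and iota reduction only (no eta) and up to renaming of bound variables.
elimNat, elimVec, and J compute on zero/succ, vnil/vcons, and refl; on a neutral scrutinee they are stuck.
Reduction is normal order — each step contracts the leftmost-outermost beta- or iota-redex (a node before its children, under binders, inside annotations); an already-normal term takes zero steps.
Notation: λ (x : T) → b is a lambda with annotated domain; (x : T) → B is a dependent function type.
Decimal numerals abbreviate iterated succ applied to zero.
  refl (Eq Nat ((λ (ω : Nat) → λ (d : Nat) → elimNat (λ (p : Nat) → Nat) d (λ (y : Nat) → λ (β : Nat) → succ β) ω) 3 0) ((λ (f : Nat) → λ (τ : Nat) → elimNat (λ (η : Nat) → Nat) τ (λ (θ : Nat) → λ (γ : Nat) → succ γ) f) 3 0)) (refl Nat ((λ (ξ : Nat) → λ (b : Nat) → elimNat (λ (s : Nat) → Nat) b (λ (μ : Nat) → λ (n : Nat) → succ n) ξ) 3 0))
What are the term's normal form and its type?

reduced normal form:
  refl (Eq Nat 3 3) (refl Nat 3)
the term's type:
  Eq (Eq Nat 3 3) (refl Nat 3) (refl Nat 3)
observation: the first redex contracted is a beta-redex; the normal form is reached in 36 normal-order steps.


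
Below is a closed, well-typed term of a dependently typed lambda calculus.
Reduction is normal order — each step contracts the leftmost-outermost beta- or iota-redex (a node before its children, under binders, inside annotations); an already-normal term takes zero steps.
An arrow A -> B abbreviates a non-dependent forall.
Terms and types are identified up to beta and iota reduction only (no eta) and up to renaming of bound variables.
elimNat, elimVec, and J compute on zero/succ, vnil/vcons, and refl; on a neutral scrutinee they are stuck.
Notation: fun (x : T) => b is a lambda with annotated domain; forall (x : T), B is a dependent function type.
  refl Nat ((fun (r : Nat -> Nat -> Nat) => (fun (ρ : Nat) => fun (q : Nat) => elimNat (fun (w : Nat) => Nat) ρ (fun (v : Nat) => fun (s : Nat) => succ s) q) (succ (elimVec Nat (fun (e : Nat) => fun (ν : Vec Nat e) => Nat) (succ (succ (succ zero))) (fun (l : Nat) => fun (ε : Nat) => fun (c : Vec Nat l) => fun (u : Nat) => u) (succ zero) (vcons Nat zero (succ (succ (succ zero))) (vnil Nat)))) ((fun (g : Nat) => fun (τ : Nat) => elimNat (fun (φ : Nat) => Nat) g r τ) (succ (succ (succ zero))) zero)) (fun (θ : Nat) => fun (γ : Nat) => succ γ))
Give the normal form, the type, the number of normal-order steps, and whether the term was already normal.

resulting normal form:
  refl Nat (succ (succ (succ (succ (succ (succ (succ zero)))))))
inferred type:
  Eq Nat (succ (succ (succ (succ (succ (succ (succ zero))))))) (succ (succ (succ (succ (succ (succ (succ zero)))))))
reduction steps (normal order): 22
started in normal form: no
first contracted redex: a beta-redex


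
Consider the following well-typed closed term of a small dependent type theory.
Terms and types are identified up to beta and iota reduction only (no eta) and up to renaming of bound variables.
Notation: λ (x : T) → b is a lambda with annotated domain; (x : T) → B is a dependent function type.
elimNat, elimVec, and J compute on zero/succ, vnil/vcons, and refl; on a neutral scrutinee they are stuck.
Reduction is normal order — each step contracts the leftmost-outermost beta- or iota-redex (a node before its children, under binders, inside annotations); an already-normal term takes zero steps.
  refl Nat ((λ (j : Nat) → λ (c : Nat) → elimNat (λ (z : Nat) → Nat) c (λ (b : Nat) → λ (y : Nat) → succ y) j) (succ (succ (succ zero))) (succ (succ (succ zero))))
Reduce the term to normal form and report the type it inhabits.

resulting normal form:
  refl Nat (succ (succ (succ (succ (succ (succ zero))))))
inferred type:
  Eq Nat (succ (succ (succ (succ (succ (succ zero)))))) (succ (succ (succ (succ (succ (succ zero))))))
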